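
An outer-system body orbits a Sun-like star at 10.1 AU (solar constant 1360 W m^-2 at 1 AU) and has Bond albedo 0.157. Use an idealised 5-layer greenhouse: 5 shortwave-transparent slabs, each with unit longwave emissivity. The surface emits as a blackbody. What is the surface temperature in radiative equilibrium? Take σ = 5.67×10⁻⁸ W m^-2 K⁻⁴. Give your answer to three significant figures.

Irradiance scales as 1/d², so S = 1360 W m^-2 × (1/10.1)² = 13.33 W m^-2.
The effective emission temperature is T_e = [S(1−α)/(4σ)]^¼ = 83.90 K.
For an N-layer opaque stack, T_s⁴ = (N+1)T_e⁴, hence T_s = (6)^(1/4)×83.90 K = 131.3 K.

131 K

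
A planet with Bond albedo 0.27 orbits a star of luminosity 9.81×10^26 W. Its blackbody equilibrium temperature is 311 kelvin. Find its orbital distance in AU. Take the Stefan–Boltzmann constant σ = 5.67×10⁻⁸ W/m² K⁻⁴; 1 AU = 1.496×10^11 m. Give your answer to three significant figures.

1.10 AU

Required flux: S = 4σT⁴/(1−α) = 2906 W/m².
Then d = [L/(4πS)]^(1/2) = 1.639×10^11 m, i.e. 1.096 AU.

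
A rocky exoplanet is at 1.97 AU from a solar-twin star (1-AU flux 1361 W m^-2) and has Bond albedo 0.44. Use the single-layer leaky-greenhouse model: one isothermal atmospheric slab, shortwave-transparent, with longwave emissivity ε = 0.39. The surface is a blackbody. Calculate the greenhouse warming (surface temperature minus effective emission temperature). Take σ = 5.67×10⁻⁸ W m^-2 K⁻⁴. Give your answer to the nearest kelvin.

10 K

By the inverse-square law, S = 1361/1.97² = 350.7 W m^-2.
The planet radiates to space at T_e = [S(1−α)/(4σ)]^(1/4) = 171.5 K.
For a single slab of emissivity ε, T_s⁴ = 2T_e⁴/(2−ε); thus T_s = 171.5·(1.242)^(1/4) = 181.1 K.
Greenhouse warming: T_s − T_e = 9.559 K.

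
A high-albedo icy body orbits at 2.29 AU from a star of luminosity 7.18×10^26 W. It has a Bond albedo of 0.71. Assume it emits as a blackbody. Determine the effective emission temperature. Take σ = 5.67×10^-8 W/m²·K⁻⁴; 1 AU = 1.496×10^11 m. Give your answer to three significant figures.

158 kelvin

d = 2.29 × 1.496×10^11 m = 3.426×10^11 m.
Spreading L over a sphere of radius d: S = 7.18×10^26/(4π·3.43×10^11²) = 486.8 W/m².
The planet absorbs (1−α)S over its disc πR² and re-emits over 4πR², so the mean absorbed flux is (1−0.71)·486.8/4 = 35.30 W/m².
Balancing against σT⁴: T = (35.30/5.67×10⁻⁸)^(1/4) = 158.0 K.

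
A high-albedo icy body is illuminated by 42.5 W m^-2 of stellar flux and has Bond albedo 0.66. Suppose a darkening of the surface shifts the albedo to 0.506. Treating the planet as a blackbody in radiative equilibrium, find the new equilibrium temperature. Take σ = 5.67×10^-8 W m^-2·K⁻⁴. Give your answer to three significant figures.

98.1 kelvin

With the new albedo, S(1−α₂)/4 = 5.249 W m^-2, so T₂ = 98.09 K.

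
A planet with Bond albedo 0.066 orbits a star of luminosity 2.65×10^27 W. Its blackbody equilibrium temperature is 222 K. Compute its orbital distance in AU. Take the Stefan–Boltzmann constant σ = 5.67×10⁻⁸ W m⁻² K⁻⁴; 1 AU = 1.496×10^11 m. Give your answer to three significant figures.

4.00 AU

The flux needed for this T is 4σT⁴/(1−0.066) = 589.8 W m⁻².
From L = 4πd²S, d = √(2.65×10^27/(4π·589.8)) = 5.979×10^11 m = 3.997 AU.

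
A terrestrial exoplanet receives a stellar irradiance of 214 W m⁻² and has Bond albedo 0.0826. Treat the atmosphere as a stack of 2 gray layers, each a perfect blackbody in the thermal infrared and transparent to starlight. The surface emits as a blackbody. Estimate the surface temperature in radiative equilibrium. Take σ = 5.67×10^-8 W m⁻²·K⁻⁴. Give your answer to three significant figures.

Top-of-atmosphere balance: σT_e⁴ = S(1−α)/4 = 49.08 W m⁻² → T_e = 171.5 K.
Layer-by-layer balance gives σT_s⁴ = (N+1)σT_e⁴, so T_s = 3^¼·171.5 = 225.7 K.

226 K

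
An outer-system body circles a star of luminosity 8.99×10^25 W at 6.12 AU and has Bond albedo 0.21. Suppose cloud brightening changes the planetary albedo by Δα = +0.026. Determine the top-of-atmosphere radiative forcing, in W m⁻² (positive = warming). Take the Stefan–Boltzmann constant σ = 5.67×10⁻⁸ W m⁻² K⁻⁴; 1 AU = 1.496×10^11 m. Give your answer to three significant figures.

-0.0555 W m⁻²

d = 6.12 × 1.496×10^11 m = 9.156×10^11 m.
S = L/(4πd²) = 8.535 W m⁻².
TOA radiative forcing: ΔF = −S·Δα/4 = −8.535·(+0.026)/4 = -0.05547 W m⁻².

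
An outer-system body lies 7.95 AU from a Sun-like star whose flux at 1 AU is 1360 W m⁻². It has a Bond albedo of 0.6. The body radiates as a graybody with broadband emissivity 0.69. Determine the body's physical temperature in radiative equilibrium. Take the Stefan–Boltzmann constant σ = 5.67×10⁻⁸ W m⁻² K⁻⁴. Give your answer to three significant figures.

By the inverse-square law, S = 1360/7.95² = 21.52 W m⁻².
Absorbed flux (global mean): S(1−α)/4 = 21.52·0.4/4 = 2.152 W m⁻².
Radiative balance εσT⁴ = 2.152 gives T = [2.152/(0.69·σ)]^(1/4) = 86.12 K.

86.1 K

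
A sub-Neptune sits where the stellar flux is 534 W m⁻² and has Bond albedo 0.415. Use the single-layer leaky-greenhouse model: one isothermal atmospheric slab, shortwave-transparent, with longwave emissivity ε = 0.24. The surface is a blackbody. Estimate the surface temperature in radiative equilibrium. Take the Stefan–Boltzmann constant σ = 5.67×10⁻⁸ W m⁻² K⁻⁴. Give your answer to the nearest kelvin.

At the top of the atmosphere, σT_e⁴ = S(1−α)/4 = 78.10 W m⁻², giving T_e = 192.6 K.
The surface balance (absorbed SW + ε·downward IR = σT_s⁴) with T_a⁴ = T_s⁴/2 reduces to T_s = T_e·[2/(2−ε)]^¼ = 198.9 K.

199 kelvin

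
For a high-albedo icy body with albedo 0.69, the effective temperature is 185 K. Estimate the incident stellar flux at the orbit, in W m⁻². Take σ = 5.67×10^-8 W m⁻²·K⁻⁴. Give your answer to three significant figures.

From S(1−α)/4 = σT⁴: S = 4σT⁴/(1−α).
σT⁴ = 5.67×10⁻⁸·(185)⁴ = 66.42 W m⁻².
So S = 4×66.42/(1−0.69) = 857.0 W m⁻².

857 W m⁻²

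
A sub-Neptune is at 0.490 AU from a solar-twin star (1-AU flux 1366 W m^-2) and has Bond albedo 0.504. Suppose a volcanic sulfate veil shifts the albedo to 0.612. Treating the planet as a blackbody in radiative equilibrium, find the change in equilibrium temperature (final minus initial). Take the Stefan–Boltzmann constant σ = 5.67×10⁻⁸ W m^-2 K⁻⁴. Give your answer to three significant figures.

-19.9 kelvin

By the inverse-square law, S = 1366/0.490² = 5689 W m^-2.
Before: T₁ = [5689·0.496/(4σ)]^(1/4) = 334.0 K.
Final:   T₂ = [S(1−0.612)/(4σ)]^(1/4) = 314.1 K.
ΔT = T₂ − T₁ = -19.89 K.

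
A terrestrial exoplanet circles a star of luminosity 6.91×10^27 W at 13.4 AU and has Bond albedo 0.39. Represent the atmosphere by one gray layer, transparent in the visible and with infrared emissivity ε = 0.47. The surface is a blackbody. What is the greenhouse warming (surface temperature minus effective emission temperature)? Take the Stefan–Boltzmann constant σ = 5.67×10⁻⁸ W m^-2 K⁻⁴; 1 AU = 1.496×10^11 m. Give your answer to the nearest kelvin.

Orbital distance: d = 13.4 AU = 2.005×10^12 m.
S = L/(4πd²) = 136.8 W m^-2.
Effective emission temperature (TOA balance): σT_e⁴ = S(1−α)/4 = 20.87 W m^-2 → T_e = 138.5 K.
The surface balance (absorbed SW + ε·downward IR = σT_s⁴) with T_a⁴ = T_s⁴/2 reduces to T_s = T_e·[2/(2−ε)]^¼ = 148.1 K.
Greenhouse warming: T_s − T_e = 9.593 K.

10 K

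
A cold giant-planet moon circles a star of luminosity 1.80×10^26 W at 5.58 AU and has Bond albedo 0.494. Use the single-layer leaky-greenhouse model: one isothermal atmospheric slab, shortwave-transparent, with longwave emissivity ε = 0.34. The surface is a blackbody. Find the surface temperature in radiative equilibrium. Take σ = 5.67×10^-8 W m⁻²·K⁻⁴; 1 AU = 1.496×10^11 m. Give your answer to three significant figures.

d = 5.58 × 1.496×10^11 m = 8.348×10^11 m.
Flux at the orbit: S = L/(4πd²) = 1.80×10^26/(4π·(8.35×10^11)²) = 20.56 W m⁻².
The planet radiates to space at T_e = [S(1−α)/(4σ)]^(1/4) = 82.29 K.
Surface balance with a leaky layer gives σT_s⁴ = σT_e⁴·2/(2−ε), so T_s = T_e·[2/(2−0.34)]^(1/4) = 86.22 K.

86.2 K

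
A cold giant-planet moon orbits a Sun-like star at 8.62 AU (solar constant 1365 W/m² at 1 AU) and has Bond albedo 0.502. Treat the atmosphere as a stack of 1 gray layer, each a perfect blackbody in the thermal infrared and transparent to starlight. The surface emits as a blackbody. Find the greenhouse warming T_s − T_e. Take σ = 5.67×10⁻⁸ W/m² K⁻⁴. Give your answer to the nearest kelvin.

15 K

By the inverse-square law, S = 1365/8.62² = 18.37 W/m².
The effective emission temperature is T_e = [S(1−α)/(4σ)]^¼ = 79.69 K.
T_s = (N+1)^(1/4)·T_e = 94.77 K.
Warming: T_s − T_e = 15.08 K.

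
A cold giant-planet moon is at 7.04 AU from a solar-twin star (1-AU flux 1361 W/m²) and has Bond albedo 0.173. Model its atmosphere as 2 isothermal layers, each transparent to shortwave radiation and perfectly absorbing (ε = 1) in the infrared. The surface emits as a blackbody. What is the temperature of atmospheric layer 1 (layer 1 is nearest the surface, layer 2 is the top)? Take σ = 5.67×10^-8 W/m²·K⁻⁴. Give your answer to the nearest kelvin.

119 kelvin

By the inverse-square law, S = 1361/7.04² = 27.46 W/m².
OLR = S(1−α)/4 = 5.678 W/m²; the top layer radiates at T_e = 100.0 K.
The net upward flux σT_e⁴ is constant between every pair of levels, so T_k⁴ = (N+1−k)T_e⁴.
With k = 1: T_1 = (2+1−1)^¼·100.0 K = 119.0 K.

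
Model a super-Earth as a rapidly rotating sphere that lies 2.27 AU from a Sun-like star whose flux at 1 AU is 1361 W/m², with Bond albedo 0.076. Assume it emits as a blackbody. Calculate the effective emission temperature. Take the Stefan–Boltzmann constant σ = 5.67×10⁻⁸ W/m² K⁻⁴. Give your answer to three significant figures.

Flux at the orbit: S = 1361/(2.27)² = 264.1 W/m².
The planet absorbs (1−α)S over its disc πR² and re-emits over 4πR², so the mean absorbed flux is (1−0.076)·264.1/4 = 61.01 W/m².
In equilibrium σT⁴ equals this, so T = 181.1 K.

181 kelvin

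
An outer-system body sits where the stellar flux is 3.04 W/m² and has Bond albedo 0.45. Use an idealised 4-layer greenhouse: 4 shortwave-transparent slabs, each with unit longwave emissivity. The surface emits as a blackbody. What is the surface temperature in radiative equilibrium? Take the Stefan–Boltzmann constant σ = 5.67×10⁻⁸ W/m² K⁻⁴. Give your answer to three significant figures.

77.9 K

OLR = S(1−α)/4 = 0.4180 W/m²; the top layer radiates at T_e = 52.11 K.
Layer-by-layer balance gives σT_s⁴ = (N+1)σT_e⁴, so T_s = 5^¼·52.11 = 77.92 K.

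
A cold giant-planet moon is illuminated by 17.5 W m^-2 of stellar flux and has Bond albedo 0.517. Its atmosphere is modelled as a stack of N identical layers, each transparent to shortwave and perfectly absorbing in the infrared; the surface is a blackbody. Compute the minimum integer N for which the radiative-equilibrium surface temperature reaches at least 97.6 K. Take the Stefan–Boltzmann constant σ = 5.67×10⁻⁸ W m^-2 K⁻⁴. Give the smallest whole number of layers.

OLR = S(1−α)/4 = 2.113 W m^-2; the top layer radiates at T_e = 78.13 K.
Need (N+1)T_e⁴ ≥ T_s⁴, i.e. N+1 ≥ (97.6/78.13)⁴ = 2.435.
So N ≥ 1.435; the smallest integer is N = 2.

2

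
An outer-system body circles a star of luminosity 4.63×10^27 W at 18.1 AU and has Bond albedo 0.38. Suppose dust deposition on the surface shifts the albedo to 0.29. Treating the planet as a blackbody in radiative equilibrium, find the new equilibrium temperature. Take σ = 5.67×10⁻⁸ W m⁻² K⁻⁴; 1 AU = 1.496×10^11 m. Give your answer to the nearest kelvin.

Orbital distance: d = 18.1 AU = 2.708×10^12 m.
S = L/(4πd²) = 50.25 W m⁻².
New equilibrium: T₂ = [(1−0.29)·50.25/(4σ)]^(1/4) = 112.0 K.

112 K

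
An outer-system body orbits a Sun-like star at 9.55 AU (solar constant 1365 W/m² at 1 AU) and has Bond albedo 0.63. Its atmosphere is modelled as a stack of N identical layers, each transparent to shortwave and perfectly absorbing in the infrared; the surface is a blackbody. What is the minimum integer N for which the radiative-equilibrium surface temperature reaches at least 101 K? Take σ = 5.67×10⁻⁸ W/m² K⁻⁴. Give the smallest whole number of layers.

Irradiance scales as 1/d², so S = 1365 W/m² × (1/9.55)² = 14.97 W/m².
Top-of-atmosphere balance: σT_e⁴ = S(1−α)/4 = 1.384 W/m² → T_e = 70.29 K.
Need (N+1)T_e⁴ ≥ T_s⁴, i.e. N+1 ≥ (101/70.29)⁴ = 4.262.
So N ≥ 3.262; the smallest integer is N = 4.

4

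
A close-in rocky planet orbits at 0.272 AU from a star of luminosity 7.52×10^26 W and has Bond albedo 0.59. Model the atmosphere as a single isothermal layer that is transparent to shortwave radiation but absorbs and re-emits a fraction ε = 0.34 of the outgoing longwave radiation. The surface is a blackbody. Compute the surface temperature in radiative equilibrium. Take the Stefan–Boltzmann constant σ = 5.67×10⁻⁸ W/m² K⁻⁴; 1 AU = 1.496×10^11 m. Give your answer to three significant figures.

530 K

Orbital distance: d = 0.272 AU = 4.069×10^10 m.
S = L/(4πd²) = 36140 W/m².
At the top of the atmosphere, σT_e⁴ = S(1−α)/4 = 3705 W/m², giving T_e = 505.6 K.
Surface balance with a leaky layer gives σT_s⁴ = σT_e⁴·2/(2−ε), so T_s = T_e·[2/(2−0.34)]^(1/4) = 529.7 K.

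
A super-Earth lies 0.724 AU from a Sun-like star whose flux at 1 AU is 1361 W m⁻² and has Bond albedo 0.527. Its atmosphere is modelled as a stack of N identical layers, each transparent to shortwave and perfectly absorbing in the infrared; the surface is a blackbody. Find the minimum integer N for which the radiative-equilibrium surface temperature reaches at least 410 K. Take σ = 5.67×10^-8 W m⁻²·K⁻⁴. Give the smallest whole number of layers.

5

Flux at the orbit: S = 1361/(0.724)² = 2596 W m⁻².
Top-of-atmosphere balance: σT_e⁴ = S(1−α)/4 = 307.0 W m⁻² → T_e = 271.3 K.
Need (N+1)T_e⁴ ≥ T_s⁴, i.e. N+1 ≥ (410/271.3)⁴ = 5.218.
The minimum whole number is N = 5.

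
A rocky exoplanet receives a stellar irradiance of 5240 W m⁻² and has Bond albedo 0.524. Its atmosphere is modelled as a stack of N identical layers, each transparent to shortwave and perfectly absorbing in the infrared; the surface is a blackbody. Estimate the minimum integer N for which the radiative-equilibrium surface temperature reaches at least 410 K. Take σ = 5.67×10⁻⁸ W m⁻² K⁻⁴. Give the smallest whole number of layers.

The effective emission temperature is T_e = [S(1−α)/(4σ)]^¼ = 323.8 K.
Since T_s⁴ = (N+1)T_e⁴, we need N ≥ (T_s/T_e)⁴ − 1 = 1.569.
Rounding up, N = 2.

2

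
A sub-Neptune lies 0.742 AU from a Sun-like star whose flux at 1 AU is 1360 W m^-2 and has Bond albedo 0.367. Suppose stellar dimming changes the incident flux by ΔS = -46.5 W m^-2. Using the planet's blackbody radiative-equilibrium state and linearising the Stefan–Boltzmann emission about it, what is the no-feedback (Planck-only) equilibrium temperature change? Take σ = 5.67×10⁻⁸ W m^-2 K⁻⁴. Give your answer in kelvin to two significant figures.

-1.4 K

Irradiance scales as 1/d², so S = 1360 W m^-2 × (1/0.742)² = 2470 W m^-2.
Reference equilibrium: T_e = [S(1−α)/(4σ)]^(1/4) = 288.2 K.
ΔF = Δ[S(1−α)]/4 = (1−0.367)·-46.5/4 = -7.359 W m^-2.
Linearising σT⁴ gives d(σT⁴)/dT = 4σT_e³ = 5.426 W m^-2 per K.
ΔT₀ = ΔF/λ_P = -7.359/5.426 = -1.36 K.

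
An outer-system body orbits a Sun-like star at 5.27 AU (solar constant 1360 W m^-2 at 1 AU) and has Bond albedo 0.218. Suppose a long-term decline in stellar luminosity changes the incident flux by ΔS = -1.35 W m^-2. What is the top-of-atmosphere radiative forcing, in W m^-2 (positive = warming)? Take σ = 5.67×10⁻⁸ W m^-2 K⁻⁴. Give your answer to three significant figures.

Flux at the orbit: S = 1360/(5.27)² = 48.97 W m^-2.
ΔF = Δ[S(1−α)]/4 = (1−0.218)·-1.35/4 = -0.2639 W m^-2.

-0.264 W m^-2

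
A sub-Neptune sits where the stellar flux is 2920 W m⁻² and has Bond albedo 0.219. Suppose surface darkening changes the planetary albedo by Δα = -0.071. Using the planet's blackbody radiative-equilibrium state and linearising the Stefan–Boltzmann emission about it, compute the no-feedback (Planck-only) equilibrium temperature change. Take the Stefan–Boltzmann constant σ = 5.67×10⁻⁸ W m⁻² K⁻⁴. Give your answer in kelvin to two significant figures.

7.2 K

The baseline emission temperature is T_e = 316.7 K.
TOA radiative forcing: ΔF = −S·Δα/4 = −2920·(-0.071)/4 = 51.83 W m⁻².
Planck response: λ_P = 4σT_e³ = 4·5.67×10⁻⁸·(316.7)³ = 7.202 W m⁻²/K.
ΔT₀ = ΔF/λ_P = 51.83/7.202 = 7.20 K.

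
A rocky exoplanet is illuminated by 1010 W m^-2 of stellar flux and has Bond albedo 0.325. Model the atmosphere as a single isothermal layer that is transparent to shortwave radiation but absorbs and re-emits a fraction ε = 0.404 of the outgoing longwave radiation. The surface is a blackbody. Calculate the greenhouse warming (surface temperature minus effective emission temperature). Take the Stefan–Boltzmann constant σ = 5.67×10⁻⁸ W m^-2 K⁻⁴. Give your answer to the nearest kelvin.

14 kelvin

At the top of the atmosphere, σT_e⁴ = S(1−α)/4 = 170.4 W m^-2, giving T_e = 234.2 K.
Surface balance with a leaky layer gives σT_s⁴ = σT_e⁴·2/(2−ε), so T_s = T_e·[2/(2−0.404)]^(1/4) = 247.7 K.
T_s − T_e = 247.7 − 234.2 = 13.59 K.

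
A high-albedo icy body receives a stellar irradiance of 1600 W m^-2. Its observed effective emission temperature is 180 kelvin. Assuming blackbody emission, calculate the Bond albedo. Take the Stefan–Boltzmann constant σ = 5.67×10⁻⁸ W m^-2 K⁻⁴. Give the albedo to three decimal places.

Rearranging the radiative balance, α = 1 − 4σT⁴/S.
σT⁴ = 59.52 W m^-2, so 4σT⁴ = 238.1 W m^-2.
Hence α = 1 − 238.1/1600 = 0.8512.

0.851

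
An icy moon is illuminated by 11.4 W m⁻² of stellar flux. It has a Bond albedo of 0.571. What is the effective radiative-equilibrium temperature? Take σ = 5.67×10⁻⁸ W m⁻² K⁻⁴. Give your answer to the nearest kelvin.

68 kelvin

Averaging over the sphere, the absorbed flux is S(1−α)/4 = 1.223 W m⁻².
In equilibrium σT⁴ equals this, so T = 68.14 K.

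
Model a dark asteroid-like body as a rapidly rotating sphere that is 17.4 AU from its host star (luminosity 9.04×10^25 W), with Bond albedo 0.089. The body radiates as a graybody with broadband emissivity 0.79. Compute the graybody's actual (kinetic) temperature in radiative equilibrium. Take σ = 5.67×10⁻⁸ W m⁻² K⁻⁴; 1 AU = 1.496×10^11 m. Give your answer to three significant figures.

Orbital distance: d = 17.4 AU = 2.603×10^12 m.
Flux at the orbit: S = L/(4πd²) = 9.04×10^25/(4π·(2.60×10^12)²) = 1.062 W m⁻².
Absorbed flux (global mean): S(1−α)/4 = 1.062·0.911/4 = 0.2418 W m⁻².
Equating to εσT⁴ with ε = 0.79: T = (0.2418/0.79σ)^(1/4) = 48.20 K.

48.2 kelvin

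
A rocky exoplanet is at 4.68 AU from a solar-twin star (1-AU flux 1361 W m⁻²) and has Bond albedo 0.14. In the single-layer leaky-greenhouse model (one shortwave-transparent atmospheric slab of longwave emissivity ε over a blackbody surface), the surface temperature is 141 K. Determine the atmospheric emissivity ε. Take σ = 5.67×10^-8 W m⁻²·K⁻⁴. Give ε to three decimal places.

0.808

Flux at the orbit: S = 1361/(4.68)² = 62.14 W m⁻².
TOA balance gives T_e = 123.9 K.
Since (2−ε)/2 = (T_e/T_s)⁴ = 0.5961, ε = 0.8077.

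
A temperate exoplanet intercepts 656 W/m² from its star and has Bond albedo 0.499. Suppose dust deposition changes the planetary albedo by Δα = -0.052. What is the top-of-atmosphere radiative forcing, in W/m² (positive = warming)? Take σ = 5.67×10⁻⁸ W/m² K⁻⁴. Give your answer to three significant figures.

The change in absorbed flux is Δ[S(1−α)/4] = −SΔα/4 = 8.528 W/m².

8.53 W/m²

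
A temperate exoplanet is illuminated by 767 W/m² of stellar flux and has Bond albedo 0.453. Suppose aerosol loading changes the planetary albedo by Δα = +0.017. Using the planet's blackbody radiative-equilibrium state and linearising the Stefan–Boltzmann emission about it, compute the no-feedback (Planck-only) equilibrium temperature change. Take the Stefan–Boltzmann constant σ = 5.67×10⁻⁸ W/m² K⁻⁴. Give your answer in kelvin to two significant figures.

-1.6 K

The baseline emission temperature is T_e = 207.4 K.
ΔF = −(S/4)Δα = −(767.0/4)×(+0.017) = -3.260 W/m².
Planck response: λ_P = 4σT_e³ = 4·5.67×10⁻⁸·(207.4)³ = 2.023 W/m²/K.
ΔT₀ = ΔF/λ_P = -3.260/2.023 = -1.61 K.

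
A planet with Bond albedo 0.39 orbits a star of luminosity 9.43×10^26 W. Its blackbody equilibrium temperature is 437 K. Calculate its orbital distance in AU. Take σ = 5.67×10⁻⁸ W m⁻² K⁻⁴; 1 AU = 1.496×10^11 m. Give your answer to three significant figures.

Required flux: S = 4σT⁴/(1−α) = 13560 W m⁻².
Then d = [L/(4πS)]^(1/2) = 7.439×10^10 m, i.e. 0.4973 AU.

0.497 AU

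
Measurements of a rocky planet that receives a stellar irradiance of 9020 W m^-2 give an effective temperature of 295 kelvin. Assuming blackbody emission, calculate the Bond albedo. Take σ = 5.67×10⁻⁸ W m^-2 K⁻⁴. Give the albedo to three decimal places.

0.810

Rearranging the radiative balance, α = 1 − 4σT⁴/S.
σT⁴ = 429.4 W m^-2, so 4σT⁴ = 1718 W m^-2.
1−α = 1718/9020 = 0.1904, so α = 0.8096.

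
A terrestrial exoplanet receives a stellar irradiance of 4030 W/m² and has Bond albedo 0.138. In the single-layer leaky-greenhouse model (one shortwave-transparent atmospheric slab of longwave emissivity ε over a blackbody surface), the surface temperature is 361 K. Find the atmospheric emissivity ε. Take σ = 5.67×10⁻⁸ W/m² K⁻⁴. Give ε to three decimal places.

0.196

TOA balance gives T_e = 351.8 K.
T_s⁴ = T_e⁴·2/(2−ε) → ε = 2 − 2(T_e/T_s)⁴ = 2 − 2·(351.8/361)⁴ = 0.1963.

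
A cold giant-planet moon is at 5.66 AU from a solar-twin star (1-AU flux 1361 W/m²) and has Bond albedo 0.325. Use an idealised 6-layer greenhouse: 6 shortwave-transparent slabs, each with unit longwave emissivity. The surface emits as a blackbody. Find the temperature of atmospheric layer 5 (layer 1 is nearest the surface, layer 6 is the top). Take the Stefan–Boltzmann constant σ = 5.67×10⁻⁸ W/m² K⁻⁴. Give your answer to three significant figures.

By the inverse-square law, S = 1361/5.66² = 42.48 W/m².
OLR = S(1−α)/4 = 7.169 W/m²; the top layer radiates at T_e = 106.0 K.
The net upward flux σT_e⁴ is constant between every pair of levels, so T_k⁴ = (N+1−k)T_e⁴.
With k = 5: T_5 = (6+1−5)^¼·106.0 K = 126.1 K.

126 K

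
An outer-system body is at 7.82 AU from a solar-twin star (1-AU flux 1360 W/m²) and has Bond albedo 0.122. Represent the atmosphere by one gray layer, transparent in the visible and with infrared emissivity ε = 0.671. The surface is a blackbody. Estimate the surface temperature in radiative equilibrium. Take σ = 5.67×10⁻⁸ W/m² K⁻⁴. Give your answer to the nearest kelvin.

Flux at the orbit: S = 1360/(7.82)² = 22.24 W/m².
The planet radiates to space at T_e = [S(1−α)/(4σ)]^(1/4) = 96.33 K.
The surface balance (absorbed SW + ε·downward IR = σT_s⁴) with T_a⁴ = T_s⁴/2 reduces to T_s = T_e·[2/(2−ε)]^¼ = 106.7 K.

107 K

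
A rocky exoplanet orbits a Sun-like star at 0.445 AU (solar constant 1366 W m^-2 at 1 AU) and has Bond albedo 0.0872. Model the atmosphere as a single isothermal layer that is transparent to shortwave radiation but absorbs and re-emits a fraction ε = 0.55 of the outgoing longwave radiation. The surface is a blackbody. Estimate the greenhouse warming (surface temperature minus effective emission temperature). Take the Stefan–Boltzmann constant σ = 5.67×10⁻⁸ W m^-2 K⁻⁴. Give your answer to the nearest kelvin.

34 K

Flux at the orbit: S = 1366/(0.445)² = 6898 W m^-2.
Effective emission temperature (TOA balance): σT_e⁴ = S(1−α)/4 = 1574 W m^-2 → T_e = 408.2 K.
For a single slab of emissivity ε, T_s⁴ = 2T_e⁴/(2−ε); thus T_s = 408.2·(1.379)^(1/4) = 442.4 K.
The atmosphere warms the surface by 34.17 K.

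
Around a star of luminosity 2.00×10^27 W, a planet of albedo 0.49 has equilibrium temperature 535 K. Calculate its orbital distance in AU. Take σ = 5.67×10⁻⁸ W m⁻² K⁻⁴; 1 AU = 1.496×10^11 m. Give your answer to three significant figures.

0.442 AU

Required flux: S = 4σT⁴/(1−α) = 36430 W m⁻².
S = L/(4πd²) → d = √(L/4πS) = √(2.00×10^27/(4π·36430)) = 6.609×10^10 m = 0.4418 AU.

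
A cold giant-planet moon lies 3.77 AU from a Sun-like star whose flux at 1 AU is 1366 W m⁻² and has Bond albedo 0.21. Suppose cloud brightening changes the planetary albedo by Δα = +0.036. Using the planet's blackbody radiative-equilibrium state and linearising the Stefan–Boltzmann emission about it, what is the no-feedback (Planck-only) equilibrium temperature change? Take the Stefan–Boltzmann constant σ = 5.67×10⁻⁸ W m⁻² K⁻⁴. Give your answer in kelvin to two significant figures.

Flux at the orbit: S = 1366/(3.77)² = 96.11 W m⁻².
Unperturbed T_e = [96.11·(1−0.21)/(4σ)]^¼ = 135.3 K.
ΔF = −(S/4)Δα = −(96.11/4)×(+0.036) = -0.8650 W m⁻².
The Planck feedback parameter is 4σT_e³ = 0.5613 W m⁻²/K.
ΔT₀ = ΔF/λ_P = -0.8650/0.5613 = -1.54 K.

-1.5 kelvin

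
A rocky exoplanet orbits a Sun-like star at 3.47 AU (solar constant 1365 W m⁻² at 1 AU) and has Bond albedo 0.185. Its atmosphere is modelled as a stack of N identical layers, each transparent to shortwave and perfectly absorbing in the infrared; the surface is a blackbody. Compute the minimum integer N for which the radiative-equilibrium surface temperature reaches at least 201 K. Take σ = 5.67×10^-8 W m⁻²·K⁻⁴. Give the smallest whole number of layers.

4

Flux at the orbit: S = 1365/(3.47)² = 113.4 W m⁻².
The effective emission temperature is T_e = [S(1−α)/(4σ)]^¼ = 142.1 K.
T_s = (N+1)^(1/4)·T_e ≥ 201 K requires N+1 ≥ (T_s/T_e)⁴ = (201/142.1)⁴ = 4.007.
The minimum whole number is N = 4.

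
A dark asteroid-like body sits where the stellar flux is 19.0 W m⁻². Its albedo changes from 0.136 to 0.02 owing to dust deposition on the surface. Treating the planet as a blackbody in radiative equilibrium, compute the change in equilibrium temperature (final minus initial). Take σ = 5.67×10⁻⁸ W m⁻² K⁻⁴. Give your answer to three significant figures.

Before: T₁ = [19.00·0.864/(4σ)]^(1/4) = 92.24 K.
With α = 0.02, T₂ = 95.19 K.
ΔT = T₂ − T₁ = 2.951 K.

2.95 K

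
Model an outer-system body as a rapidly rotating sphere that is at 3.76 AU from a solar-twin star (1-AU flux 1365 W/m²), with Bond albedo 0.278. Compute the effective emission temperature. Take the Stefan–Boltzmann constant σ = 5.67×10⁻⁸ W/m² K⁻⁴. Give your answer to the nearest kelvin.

132 kelvin

Irradiance scales as 1/d², so S = 1365 W/m² × (1/3.76)² = 96.55 W/m².
The planet absorbs (1−α)S over its disc πR² and re-emits over 4πR², so the mean absorbed flux is (1−0.278)·96.55/4 = 17.43 W/m².
Balancing against σT⁴: T = (17.43/5.67×10⁻⁸)^(1/4) = 132.4 K.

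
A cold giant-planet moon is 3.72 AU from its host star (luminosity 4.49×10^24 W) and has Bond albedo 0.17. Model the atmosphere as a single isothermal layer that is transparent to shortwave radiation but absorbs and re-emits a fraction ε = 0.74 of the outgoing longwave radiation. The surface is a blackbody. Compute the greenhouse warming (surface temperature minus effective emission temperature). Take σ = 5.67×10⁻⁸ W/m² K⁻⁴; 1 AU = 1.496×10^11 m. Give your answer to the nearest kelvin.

Orbital distance: d = 3.72 AU = 5.565×10^11 m.
Spreading L over a sphere of radius d: S = 4.49×10^24/(4π·5.57×10^11²) = 1.154 W/m².
Effective emission temperature (TOA balance): σT_e⁴ = S(1−α)/4 = 0.2394 W/m² → T_e = 45.33 K.
Surface balance with a leaky layer gives σT_s⁴ = σT_e⁴·2/(2−ε), so T_s = T_e·[2/(2−0.74)]^(1/4) = 50.88 K.
The atmosphere warms the surface by 5.550 K.

6 kelvin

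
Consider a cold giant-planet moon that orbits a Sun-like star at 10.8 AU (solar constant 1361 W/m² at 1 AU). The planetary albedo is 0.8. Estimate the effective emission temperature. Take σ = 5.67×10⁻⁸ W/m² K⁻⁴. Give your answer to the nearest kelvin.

Flux at the orbit: S = 1361/(10.8)² = 11.67 W/m².
The planet absorbs (1−α)S over its disc πR² and re-emits over 4πR², so the mean absorbed flux is (1−0.8)·11.67/4 = 0.5834 W/m².
Set σT⁴ = 0.5834 → T = (0.5834/σ)^(1/4) = 56.64 K.

57 K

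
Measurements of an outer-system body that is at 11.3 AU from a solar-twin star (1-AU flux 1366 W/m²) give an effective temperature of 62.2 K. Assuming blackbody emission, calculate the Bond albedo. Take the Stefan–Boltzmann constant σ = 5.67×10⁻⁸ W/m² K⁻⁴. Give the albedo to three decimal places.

By the inverse-square law, S = 1366/11.3² = 10.70 W/m².
Energy balance: S(1−α)/4 = σT⁴, so 1−α = 4σT⁴/S.
σT⁴ = 0.8487 W/m², so 4σT⁴ = 3.395 W/m².
1−α = 3.395/10.70 = 0.3173, so α = 0.6827.

0.683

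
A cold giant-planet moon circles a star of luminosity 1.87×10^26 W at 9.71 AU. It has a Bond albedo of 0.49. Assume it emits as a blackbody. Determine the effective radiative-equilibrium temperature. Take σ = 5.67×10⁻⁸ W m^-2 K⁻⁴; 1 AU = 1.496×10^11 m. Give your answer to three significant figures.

Orbital distance: d = 9.71 AU = 1.453×10^12 m.
Spreading L over a sphere of radius d: S = 1.87×10^26/(4π·1.45×10^12²) = 7.052 W m^-2.
Absorbed flux (global mean): S(1−α)/4 = 7.052·0.51/4 = 0.8992 W m^-2.
Set σT⁴ = 0.8992 → T = (0.8992/σ)^(1/4) = 63.11 K.

63.1 kelvin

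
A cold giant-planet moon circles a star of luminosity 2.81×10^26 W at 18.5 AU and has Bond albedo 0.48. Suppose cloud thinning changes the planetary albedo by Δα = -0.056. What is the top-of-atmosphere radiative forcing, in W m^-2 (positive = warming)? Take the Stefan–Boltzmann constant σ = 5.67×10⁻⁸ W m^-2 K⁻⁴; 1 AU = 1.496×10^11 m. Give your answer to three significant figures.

0.0409 W m^-2

Orbital distance: d = 18.5 AU = 2.768×10^12 m.
Flux at the orbit: S = L/(4πd²) = 2.81×10^26/(4π·(2.77×10^12)²) = 2.919 W m^-2.
The change in absorbed flux is Δ[S(1−α)/4] = −SΔα/4 = 0.04087 W m^-2.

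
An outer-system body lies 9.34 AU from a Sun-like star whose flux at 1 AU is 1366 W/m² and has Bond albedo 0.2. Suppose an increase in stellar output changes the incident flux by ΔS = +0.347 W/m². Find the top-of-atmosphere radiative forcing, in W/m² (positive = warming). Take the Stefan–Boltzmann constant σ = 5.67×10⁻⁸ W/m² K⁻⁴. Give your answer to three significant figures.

0.0694 W/m²

Irradiance scales as 1/d², so S = 1366 W/m² × (1/9.34)² = 15.66 W/m².
Only a fraction (1−α) is absorbed and it's spread over 4πR², so ΔF = (1−α)ΔS/4 = 0.06940 W/m².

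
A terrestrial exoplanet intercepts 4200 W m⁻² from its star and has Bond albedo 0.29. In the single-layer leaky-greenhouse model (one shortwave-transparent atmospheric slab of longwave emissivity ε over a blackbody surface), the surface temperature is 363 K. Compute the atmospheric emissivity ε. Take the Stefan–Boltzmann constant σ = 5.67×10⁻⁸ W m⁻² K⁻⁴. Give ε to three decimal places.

0.486

TOA balance gives T_e = 338.6 K.
Inverting T_s⁴ = 2T_e⁴/(2−ε): (T_e/T_s)⁴ = 0.7572, so ε = 2(1 − 0.7572) = 0.4855.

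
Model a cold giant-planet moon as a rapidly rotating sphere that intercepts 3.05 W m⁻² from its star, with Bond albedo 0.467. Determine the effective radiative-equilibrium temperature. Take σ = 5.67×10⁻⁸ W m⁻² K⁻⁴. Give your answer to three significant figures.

51.7 kelvin

Averaging over the sphere, the absorbed flux is S(1−α)/4 = 0.4064 W m⁻².
Balancing against σT⁴: T = (0.4064/5.67×10⁻⁸)^(1/4) = 51.74 K.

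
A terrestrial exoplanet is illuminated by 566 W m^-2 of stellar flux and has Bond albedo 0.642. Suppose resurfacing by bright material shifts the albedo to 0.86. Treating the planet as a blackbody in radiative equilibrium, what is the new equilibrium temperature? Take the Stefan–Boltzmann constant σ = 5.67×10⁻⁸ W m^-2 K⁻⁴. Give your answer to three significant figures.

New equilibrium: T₂ = [(1−0.86)·566.0/(4σ)]^(1/4) = 136.7 K.

137 K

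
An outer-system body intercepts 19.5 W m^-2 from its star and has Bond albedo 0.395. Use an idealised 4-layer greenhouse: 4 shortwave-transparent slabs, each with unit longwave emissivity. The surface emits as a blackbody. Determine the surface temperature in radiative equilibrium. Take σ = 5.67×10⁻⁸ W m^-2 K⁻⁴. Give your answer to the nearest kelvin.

127 kelvin

The effective emission temperature is T_e = [S(1−α)/(4σ)]^¼ = 84.93 K.
With N = 4 opaque layers, T_s = (N+1)^(1/4)·T_e = 5^(1/4)·84.93 = 127.0 K.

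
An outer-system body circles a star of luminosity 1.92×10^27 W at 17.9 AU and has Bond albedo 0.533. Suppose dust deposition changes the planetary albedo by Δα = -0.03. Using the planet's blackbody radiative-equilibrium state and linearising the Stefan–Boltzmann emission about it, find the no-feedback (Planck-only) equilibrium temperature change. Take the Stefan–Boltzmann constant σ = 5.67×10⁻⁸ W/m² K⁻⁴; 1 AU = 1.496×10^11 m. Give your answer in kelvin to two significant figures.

1.3 K

d = 17.9 × 1.496×10^11 m = 2.678×10^12 m.
S = L/(4πd²) = 21.31 W/m².
Reference equilibrium: T_e = [S(1−α)/(4σ)]^(1/4) = 81.39 K.
ΔF = −(S/4)Δα = −(21.31/4)×(-0.03) = 0.1598 W/m².
The Planck feedback parameter is 4σT_e³ = 0.1223 W/m²/K.
So ΔT₀ = 0.1598/0.1223 = 1.31 K.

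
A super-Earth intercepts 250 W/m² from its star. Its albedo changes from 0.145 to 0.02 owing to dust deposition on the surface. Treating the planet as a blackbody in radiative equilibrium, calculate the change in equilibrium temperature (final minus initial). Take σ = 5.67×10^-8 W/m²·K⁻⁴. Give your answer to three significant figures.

With α = 0.145, T₁ = 175.2 K.
After:  T₂ = [250.0·0.98/(4σ)]^(1/4) = 181.3 K.
ΔT = T₂ − T₁ = 6.080 K.

6.08 K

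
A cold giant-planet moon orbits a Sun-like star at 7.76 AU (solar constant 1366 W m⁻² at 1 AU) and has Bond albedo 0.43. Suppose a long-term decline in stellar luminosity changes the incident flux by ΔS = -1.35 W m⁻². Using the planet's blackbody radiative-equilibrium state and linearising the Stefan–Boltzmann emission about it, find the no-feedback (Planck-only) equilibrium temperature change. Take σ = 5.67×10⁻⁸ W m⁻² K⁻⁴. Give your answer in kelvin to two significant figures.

Flux at the orbit: S = 1366/(7.76)² = 22.68 W m⁻².
Unperturbed T_e = [22.68·(1−0.43)/(4σ)]^¼ = 86.89 K.
TOA radiative forcing: ΔF = (1−α)ΔS/4 = 0.57·(-1.35)/4 = -0.1924 W m⁻².
The Planck feedback parameter is 4σT_e³ = 0.1488 W m⁻²/K.
ΔT₀ = ΔF/λ_P = -0.1924/0.1488 = -1.29 K.

-1.3 kelvin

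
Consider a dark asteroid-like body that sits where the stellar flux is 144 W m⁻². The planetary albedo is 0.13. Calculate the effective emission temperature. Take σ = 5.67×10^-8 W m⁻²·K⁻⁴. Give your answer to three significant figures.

Averaging over the sphere, the absorbed flux is S(1−α)/4 = 31.32 W m⁻².
In equilibrium σT⁴ equals this, so T = 153.3 K.

153 K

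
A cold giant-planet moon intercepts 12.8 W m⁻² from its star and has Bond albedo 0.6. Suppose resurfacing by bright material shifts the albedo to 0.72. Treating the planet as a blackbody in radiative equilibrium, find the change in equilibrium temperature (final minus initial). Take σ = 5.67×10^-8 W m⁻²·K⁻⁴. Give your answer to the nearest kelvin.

Before: T₁ = [12.80·0.4/(4σ)]^(1/4) = 68.93 K.
With α = 0.72, T₂ = 63.05 K.
ΔT = T₂ − T₁ = -5.880 K.

-6 K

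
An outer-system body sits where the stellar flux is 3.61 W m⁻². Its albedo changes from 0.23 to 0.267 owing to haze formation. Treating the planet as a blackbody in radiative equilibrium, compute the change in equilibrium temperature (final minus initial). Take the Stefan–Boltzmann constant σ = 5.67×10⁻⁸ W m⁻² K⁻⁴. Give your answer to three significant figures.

Initial: T₁ = [S(1−0.23)/(4σ)]^(1/4) = 59.17 K.
After:  T₂ = [3.610·0.733/(4σ)]^(1/4) = 58.44 K.
Change: 58.44 − 59.17 = -0.7240 K.

-0.724 K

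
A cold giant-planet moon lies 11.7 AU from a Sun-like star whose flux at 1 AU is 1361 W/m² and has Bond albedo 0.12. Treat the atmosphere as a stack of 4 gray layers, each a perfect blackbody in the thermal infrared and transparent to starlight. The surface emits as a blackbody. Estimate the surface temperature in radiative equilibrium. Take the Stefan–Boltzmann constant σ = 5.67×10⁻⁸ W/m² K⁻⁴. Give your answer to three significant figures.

By the inverse-square law, S = 1361/11.7² = 9.942 W/m².
Top-of-atmosphere balance: σT_e⁴ = S(1−α)/4 = 2.187 W/m² → T_e = 78.81 K.
For an N-layer opaque stack, T_s⁴ = (N+1)T_e⁴, hence T_s = (5)^(1/4)×78.81 K = 117.8 K.

118 K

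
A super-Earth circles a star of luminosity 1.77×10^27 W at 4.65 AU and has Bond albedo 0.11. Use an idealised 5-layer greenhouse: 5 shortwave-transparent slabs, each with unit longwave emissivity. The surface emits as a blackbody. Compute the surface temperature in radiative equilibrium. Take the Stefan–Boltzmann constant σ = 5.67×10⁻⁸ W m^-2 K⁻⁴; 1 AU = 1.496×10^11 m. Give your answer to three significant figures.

288 K

d = 4.65 × 1.496×10^11 m = 6.956×10^11 m.
Spreading L over a sphere of radius d: S = 1.77×10^27/(4π·6.96×10^11²) = 291.1 W m^-2.
OLR = S(1−α)/4 = 64.76 W m^-2; the top layer radiates at T_e = 183.8 K.
Layer-by-layer balance gives σT_s⁴ = (N+1)σT_e⁴, so T_s = 6^¼·183.8 = 287.7 K.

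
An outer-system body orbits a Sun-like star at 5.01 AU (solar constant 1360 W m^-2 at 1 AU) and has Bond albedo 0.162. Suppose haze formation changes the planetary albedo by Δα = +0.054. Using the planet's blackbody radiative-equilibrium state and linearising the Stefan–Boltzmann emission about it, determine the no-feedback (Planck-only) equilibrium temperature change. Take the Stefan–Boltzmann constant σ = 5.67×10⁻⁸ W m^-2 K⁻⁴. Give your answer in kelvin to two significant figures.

Irradiance scales as 1/d², so S = 1360 W m^-2 × (1/5.01)² = 54.18 W m^-2.
The baseline emission temperature is T_e = 119.0 K.
ΔF = −(S/4)Δα = −(54.18/4)×(+0.054) = -0.7315 W m^-2.
Planck response: λ_P = 4σT_e³ = 4·5.67×10⁻⁸·(119.0)³ = 0.3817 W m^-2/K.
ΔT₀ = ΔF/λ_P = -0.7315/0.3817 = -1.92 K.

-1.9 kelvin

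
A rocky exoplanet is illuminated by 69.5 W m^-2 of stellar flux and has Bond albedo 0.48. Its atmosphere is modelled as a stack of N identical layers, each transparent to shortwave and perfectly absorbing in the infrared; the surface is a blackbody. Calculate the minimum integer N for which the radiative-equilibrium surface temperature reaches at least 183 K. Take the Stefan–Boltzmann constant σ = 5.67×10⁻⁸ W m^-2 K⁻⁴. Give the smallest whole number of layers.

7

OLR = S(1−α)/4 = 9.035 W m^-2; the top layer radiates at T_e = 112.4 K.
T_s = (N+1)^(1/4)·T_e ≥ 183 K requires N+1 ≥ (T_s/T_e)⁴ = (183/112.4)⁴ = 7.038.
So N ≥ 6.038; the smallest integer is N = 7.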